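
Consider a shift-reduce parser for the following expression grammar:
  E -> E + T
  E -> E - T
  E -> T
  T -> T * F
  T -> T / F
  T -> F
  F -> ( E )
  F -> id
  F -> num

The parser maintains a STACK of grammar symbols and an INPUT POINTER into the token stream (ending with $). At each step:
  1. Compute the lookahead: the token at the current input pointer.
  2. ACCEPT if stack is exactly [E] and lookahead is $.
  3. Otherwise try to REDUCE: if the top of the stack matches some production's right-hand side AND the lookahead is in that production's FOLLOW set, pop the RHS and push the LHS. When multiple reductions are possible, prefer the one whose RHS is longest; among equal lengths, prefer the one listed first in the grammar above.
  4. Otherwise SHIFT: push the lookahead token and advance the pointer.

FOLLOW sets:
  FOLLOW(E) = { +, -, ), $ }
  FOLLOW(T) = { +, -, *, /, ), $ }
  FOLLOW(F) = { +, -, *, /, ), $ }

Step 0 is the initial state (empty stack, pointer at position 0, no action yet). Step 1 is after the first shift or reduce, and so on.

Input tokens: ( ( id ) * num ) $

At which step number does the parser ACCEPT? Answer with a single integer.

Answer: 19

Derivation:
Step 1: shift (. Stack=[(] ptr=1 lookahead=( remaining=[( id ) * num ) $]
Step 2: shift (. Stack=[( (] ptr=2 lookahead=id remaining=[id ) * num ) $]
Step 3: shift id. Stack=[( ( id] ptr=3 lookahead=) remaining=[) * num ) $]
Step 4: reduce F->id. Stack=[( ( F] ptr=3 lookahead=) remaining=[) * num ) $]
Step 5: reduce T->F. Stack=[( ( T] ptr=3 lookahead=) remaining=[) * num ) $]
Step 6: reduce E->T. Stack=[( ( E] ptr=3 lookahead=) remaining=[) * num ) $]
Step 7: shift ). Stack=[( ( E )] ptr=4 lookahead=* remaining=[* num ) $]
Step 8: reduce F->( E ). Stack=[( F] ptr=4 lookahead=* remaining=[* num ) $]
Step 9: reduce T->F. Stack=[( T] ptr=4 lookahead=* remaining=[* num ) $]
Step 10: shift *. Stack=[( T *] ptr=5 lookahead=num remaining=[num ) $]
Step 11: shift num. Stack=[( T * num] ptr=6 lookahead=) remaining=[) $]
Step 12: reduce F->num. Stack=[( T * F] ptr=6 lookahead=) remaining=[) $]
Step 13: reduce T->T * F. Stack=[( T] ptr=6 lookahead=) remaining=[) $]
Step 14: reduce E->T. Stack=[( E] ptr=6 lookahead=) remaining=[) $]
Step 15: shift ). Stack=[( E )] ptr=7 lookahead=$ remaining=[$]
Step 16: reduce F->( E ). Stack=[F] ptr=7 lookahead=$ remaining=[$]
Step 17: reduce T->F. Stack=[T] ptr=7 lookahead=$ remaining=[$]
Step 18: reduce E->T. Stack=[E] ptr=7 lookahead=$ remaining=[$]
Step 19: accept. Stack=[E] ptr=7 lookahead=$ remaining=[$]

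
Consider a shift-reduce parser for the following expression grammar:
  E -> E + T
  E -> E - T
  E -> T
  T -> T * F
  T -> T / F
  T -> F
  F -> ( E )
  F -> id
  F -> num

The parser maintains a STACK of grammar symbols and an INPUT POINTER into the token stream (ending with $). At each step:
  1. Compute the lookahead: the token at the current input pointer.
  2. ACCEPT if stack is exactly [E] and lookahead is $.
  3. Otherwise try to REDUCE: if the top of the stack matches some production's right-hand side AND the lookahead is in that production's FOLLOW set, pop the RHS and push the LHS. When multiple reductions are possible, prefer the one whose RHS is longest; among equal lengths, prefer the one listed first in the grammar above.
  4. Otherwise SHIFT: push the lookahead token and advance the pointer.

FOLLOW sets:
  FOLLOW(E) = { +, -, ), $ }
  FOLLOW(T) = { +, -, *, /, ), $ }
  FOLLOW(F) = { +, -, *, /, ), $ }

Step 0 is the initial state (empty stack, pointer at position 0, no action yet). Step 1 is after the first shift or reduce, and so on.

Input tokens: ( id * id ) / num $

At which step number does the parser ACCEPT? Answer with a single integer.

Step 1: shift (. Stack=[(] ptr=1 lookahead=id remaining=[id * id ) / num $]
Step 2: shift id. Stack=[( id] ptr=2 lookahead=* remaining=[* id ) / num $]
Step 3: reduce F->id. Stack=[( F] ptr=2 lookahead=* remaining=[* id ) / num $]
Step 4: reduce T->F. Stack=[( T] ptr=2 lookahead=* remaining=[* id ) / num $]
Step 5: shift *. Stack=[( T *] ptr=3 lookahead=id remaining=[id ) / num $]
Step 6: shift id. Stack=[( T * id] ptr=4 lookahead=) remaining=[) / num $]
Step 7: reduce F->id. Stack=[( T * F] ptr=4 lookahead=) remaining=[) / num $]
Step 8: reduce T->T * F. Stack=[( T] ptr=4 lookahead=) remaining=[) / num $]
Step 9: reduce E->T. Stack=[( E] ptr=4 lookahead=) remaining=[) / num $]
Step 10: shift ). Stack=[( E )] ptr=5 lookahead=/ remaining=[/ num $]
Step 11: reduce F->( E ). Stack=[F] ptr=5 lookahead=/ remaining=[/ num $]
Step 12: reduce T->F. Stack=[T] ptr=5 lookahead=/ remaining=[/ num $]
Step 13: shift /. Stack=[T /] ptr=6 lookahead=num remaining=[num $]
Step 14: shift num. Stack=[T / num] ptr=7 lookahead=$ remaining=[$]
Step 15: reduce F->num. Stack=[T / F] ptr=7 lookahead=$ remaining=[$]
Step 16: reduce T->T / F. Stack=[T] ptr=7 lookahead=$ remaining=[$]
Step 17: reduce E->T. Stack=[E] ptr=7 lookahead=$ remaining=[$]
Step 18: accept. Stack=[E] ptr=7 lookahead=$ remaining=[$]

Answer: 18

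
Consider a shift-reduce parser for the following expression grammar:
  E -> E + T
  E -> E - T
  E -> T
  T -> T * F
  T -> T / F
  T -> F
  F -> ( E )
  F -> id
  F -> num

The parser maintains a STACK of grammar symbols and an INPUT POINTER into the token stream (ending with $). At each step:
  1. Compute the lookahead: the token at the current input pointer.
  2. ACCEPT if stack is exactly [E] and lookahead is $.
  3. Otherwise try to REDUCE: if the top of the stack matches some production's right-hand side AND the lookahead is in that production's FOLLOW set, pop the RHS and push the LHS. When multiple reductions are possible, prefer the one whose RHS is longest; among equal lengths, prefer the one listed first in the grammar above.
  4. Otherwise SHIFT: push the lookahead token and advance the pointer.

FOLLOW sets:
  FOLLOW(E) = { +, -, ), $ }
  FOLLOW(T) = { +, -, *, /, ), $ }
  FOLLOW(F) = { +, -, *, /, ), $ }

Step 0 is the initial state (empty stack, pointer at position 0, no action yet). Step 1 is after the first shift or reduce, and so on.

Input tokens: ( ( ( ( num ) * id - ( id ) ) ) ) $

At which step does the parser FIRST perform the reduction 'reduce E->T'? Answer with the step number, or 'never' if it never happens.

Answer: 8

Derivation:
Step 1: shift (. Stack=[(] ptr=1 lookahead=( remaining=[( ( ( num ) * id - ( id ) ) ) ) $]
Step 2: shift (. Stack=[( (] ptr=2 lookahead=( remaining=[( ( num ) * id - ( id ) ) ) ) $]
Step 3: shift (. Stack=[( ( (] ptr=3 lookahead=( remaining=[( num ) * id - ( id ) ) ) ) $]
Step 4: shift (. Stack=[( ( ( (] ptr=4 lookahead=num remaining=[num ) * id - ( id ) ) ) ) $]
Step 5: shift num. Stack=[( ( ( ( num] ptr=5 lookahead=) remaining=[) * id - ( id ) ) ) ) $]
Step 6: reduce F->num. Stack=[( ( ( ( F] ptr=5 lookahead=) remaining=[) * id - ( id ) ) ) ) $]
Step 7: reduce T->F. Stack=[( ( ( ( T] ptr=5 lookahead=) remaining=[) * id - ( id ) ) ) ) $]
Step 8: reduce E->T. Stack=[( ( ( ( E] ptr=5 lookahead=) remaining=[) * id - ( id ) ) ) ) $]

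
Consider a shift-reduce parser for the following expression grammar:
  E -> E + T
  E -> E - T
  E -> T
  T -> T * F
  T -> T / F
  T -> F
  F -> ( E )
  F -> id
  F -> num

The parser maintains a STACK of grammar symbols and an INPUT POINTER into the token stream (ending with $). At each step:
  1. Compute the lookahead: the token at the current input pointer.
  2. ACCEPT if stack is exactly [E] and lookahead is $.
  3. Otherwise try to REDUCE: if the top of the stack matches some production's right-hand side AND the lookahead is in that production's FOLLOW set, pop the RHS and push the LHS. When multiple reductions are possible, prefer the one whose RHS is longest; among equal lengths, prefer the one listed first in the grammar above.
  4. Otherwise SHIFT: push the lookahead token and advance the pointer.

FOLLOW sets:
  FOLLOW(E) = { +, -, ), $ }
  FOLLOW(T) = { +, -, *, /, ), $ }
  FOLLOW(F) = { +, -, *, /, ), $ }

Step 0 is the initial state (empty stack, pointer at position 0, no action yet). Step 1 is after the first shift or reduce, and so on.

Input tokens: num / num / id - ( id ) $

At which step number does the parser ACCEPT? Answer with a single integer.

Step 1: shift num. Stack=[num] ptr=1 lookahead=/ remaining=[/ num / id - ( id ) $]
Step 2: reduce F->num. Stack=[F] ptr=1 lookahead=/ remaining=[/ num / id - ( id ) $]
Step 3: reduce T->F. Stack=[T] ptr=1 lookahead=/ remaining=[/ num / id - ( id ) $]
Step 4: shift /. Stack=[T /] ptr=2 lookahead=num remaining=[num / id - ( id ) $]
Step 5: shift num. Stack=[T / num] ptr=3 lookahead=/ remaining=[/ id - ( id ) $]
Step 6: reduce F->num. Stack=[T / F] ptr=3 lookahead=/ remaining=[/ id - ( id ) $]
Step 7: reduce T->T / F. Stack=[T] ptr=3 lookahead=/ remaining=[/ id - ( id ) $]
Step 8: shift /. Stack=[T /] ptr=4 lookahead=id remaining=[id - ( id ) $]
Step 9: shift id. Stack=[T / id] ptr=5 lookahead=- remaining=[- ( id ) $]
Step 10: reduce F->id. Stack=[T / F] ptr=5 lookahead=- remaining=[- ( id ) $]
Step 11: reduce T->T / F. Stack=[T] ptr=5 lookahead=- remaining=[- ( id ) $]
Step 12: reduce E->T. Stack=[E] ptr=5 lookahead=- remaining=[- ( id ) $]
Step 13: shift -. Stack=[E -] ptr=6 lookahead=( remaining=[( id ) $]
Step 14: shift (. Stack=[E - (] ptr=7 lookahead=id remaining=[id ) $]
Step 15: shift id. Stack=[E - ( id] ptr=8 lookahead=) remaining=[) $]
Step 16: reduce F->id. Stack=[E - ( F] ptr=8 lookahead=) remaining=[) $]
Step 17: reduce T->F. Stack=[E - ( T] ptr=8 lookahead=) remaining=[) $]
Step 18: reduce E->T. Stack=[E - ( E] ptr=8 lookahead=) remaining=[) $]
Step 19: shift ). Stack=[E - ( E )] ptr=9 lookahead=$ remaining=[$]
Step 20: reduce F->( E ). Stack=[E - F] ptr=9 lookahead=$ remaining=[$]
Step 21: reduce T->F. Stack=[E - T] ptr=9 lookahead=$ remaining=[$]
Step 22: reduce E->E - T. Stack=[E] ptr=9 lookahead=$ remaining=[$]
Step 23: accept. Stack=[E] ptr=9 lookahead=$ remaining=[$]

Answer: 23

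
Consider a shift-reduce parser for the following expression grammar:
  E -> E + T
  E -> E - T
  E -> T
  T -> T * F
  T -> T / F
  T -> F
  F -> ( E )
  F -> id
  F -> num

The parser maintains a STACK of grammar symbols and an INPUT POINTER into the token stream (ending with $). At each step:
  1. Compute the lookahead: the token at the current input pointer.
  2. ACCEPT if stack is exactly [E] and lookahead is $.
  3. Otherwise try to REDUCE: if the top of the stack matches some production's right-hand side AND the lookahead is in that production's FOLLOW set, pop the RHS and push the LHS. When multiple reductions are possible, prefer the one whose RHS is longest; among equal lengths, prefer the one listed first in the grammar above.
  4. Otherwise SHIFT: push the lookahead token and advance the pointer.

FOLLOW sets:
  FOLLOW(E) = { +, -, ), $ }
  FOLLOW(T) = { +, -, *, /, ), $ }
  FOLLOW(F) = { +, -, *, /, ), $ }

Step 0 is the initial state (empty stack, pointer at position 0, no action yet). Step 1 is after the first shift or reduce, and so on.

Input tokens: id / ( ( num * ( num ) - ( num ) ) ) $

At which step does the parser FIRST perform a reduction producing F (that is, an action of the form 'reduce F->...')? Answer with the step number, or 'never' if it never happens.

Step 1: shift id. Stack=[id] ptr=1 lookahead=/ remaining=[/ ( ( num * ( num ) - ( num ) ) ) $]
Step 2: reduce F->id. Stack=[F] ptr=1 lookahead=/ remaining=[/ ( ( num * ( num ) - ( num ) ) ) $]

Answer: 2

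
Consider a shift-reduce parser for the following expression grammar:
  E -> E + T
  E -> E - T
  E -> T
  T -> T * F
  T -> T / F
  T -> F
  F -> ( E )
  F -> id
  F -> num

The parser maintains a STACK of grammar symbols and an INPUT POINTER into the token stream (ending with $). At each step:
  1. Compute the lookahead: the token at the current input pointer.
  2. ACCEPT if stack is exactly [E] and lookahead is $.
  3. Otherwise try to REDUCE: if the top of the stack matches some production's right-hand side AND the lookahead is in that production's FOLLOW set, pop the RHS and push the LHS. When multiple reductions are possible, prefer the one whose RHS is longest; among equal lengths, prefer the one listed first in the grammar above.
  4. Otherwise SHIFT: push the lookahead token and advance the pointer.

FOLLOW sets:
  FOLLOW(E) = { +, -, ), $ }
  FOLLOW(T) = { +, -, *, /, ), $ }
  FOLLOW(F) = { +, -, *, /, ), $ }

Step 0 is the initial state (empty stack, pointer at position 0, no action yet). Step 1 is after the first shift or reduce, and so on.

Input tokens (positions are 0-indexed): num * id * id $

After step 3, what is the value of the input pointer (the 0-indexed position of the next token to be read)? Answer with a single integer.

Step 1: shift num. Stack=[num] ptr=1 lookahead=* remaining=[* id * id $]
Step 2: reduce F->num. Stack=[F] ptr=1 lookahead=* remaining=[* id * id $]
Step 3: reduce T->F. Stack=[T] ptr=1 lookahead=* remaining=[* id * id $]

Answer: 1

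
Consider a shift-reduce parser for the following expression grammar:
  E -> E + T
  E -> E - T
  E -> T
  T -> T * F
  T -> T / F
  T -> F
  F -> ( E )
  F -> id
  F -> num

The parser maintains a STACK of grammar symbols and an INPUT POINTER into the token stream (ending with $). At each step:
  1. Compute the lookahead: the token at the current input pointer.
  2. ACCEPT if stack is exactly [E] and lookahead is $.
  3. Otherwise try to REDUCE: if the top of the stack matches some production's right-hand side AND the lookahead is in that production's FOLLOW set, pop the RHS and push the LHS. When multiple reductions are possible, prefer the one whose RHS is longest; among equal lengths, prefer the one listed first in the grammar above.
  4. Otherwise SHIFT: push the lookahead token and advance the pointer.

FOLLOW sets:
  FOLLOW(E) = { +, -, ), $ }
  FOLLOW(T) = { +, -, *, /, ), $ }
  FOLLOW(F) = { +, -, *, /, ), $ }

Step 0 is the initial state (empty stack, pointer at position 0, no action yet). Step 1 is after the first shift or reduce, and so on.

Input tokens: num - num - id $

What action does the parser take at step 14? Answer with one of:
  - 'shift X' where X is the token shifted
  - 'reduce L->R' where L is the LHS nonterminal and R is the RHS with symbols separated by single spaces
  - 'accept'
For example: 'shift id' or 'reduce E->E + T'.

Step 1: shift num. Stack=[num] ptr=1 lookahead=- remaining=[- num - id $]
Step 2: reduce F->num. Stack=[F] ptr=1 lookahead=- remaining=[- num - id $]
Step 3: reduce T->F. Stack=[T] ptr=1 lookahead=- remaining=[- num - id $]
Step 4: reduce E->T. Stack=[E] ptr=1 lookahead=- remaining=[- num - id $]
Step 5: shift -. Stack=[E -] ptr=2 lookahead=num remaining=[num - id $]
Step 6: shift num. Stack=[E - num] ptr=3 lookahead=- remaining=[- id $]
Step 7: reduce F->num. Stack=[E - F] ptr=3 lookahead=- remaining=[- id $]
Step 8: reduce T->F. Stack=[E - T] ptr=3 lookahead=- remaining=[- id $]
Step 9: reduce E->E - T. Stack=[E] ptr=3 lookahead=- remaining=[- id $]
Step 10: shift -. Stack=[E -] ptr=4 lookahead=id remaining=[id $]
Step 11: shift id. Stack=[E - id] ptr=5 lookahead=$ remaining=[$]
Step 12: reduce F->id. Stack=[E - F] ptr=5 lookahead=$ remaining=[$]
Step 13: reduce T->F. Stack=[E - T] ptr=5 lookahead=$ remaining=[$]
Step 14: reduce E->E - T. Stack=[E] ptr=5 lookahead=$ remaining=[$]

Answer: reduce E->E - T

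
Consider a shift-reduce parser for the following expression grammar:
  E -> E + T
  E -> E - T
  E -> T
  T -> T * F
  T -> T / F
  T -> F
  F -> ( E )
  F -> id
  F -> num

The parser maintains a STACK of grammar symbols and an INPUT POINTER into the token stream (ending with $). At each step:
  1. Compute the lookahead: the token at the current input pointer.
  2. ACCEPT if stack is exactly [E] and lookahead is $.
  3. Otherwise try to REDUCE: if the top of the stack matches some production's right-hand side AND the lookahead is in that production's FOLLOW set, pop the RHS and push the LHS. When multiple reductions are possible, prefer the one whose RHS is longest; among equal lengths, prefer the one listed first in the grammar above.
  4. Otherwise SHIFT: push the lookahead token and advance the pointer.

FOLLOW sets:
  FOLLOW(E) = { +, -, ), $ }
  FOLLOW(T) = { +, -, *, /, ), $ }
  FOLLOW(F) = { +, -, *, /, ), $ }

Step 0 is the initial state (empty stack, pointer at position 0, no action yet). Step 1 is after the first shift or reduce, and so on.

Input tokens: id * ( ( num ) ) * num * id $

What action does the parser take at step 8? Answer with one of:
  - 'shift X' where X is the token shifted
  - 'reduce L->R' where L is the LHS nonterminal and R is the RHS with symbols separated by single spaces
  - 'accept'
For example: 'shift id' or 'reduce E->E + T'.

Step 1: shift id. Stack=[id] ptr=1 lookahead=* remaining=[* ( ( num ) ) * num * id $]
Step 2: reduce F->id. Stack=[F] ptr=1 lookahead=* remaining=[* ( ( num ) ) * num * id $]
Step 3: reduce T->F. Stack=[T] ptr=1 lookahead=* remaining=[* ( ( num ) ) * num * id $]
Step 4: shift *. Stack=[T *] ptr=2 lookahead=( remaining=[( ( num ) ) * num * id $]
Step 5: shift (. Stack=[T * (] ptr=3 lookahead=( remaining=[( num ) ) * num * id $]
Step 6: shift (. Stack=[T * ( (] ptr=4 lookahead=num remaining=[num ) ) * num * id $]
Step 7: shift num. Stack=[T * ( ( num] ptr=5 lookahead=) remaining=[) ) * num * id $]
Step 8: reduce F->num. Stack=[T * ( ( F] ptr=5 lookahead=) remaining=[) ) * num * id $]

Answer: reduce F->num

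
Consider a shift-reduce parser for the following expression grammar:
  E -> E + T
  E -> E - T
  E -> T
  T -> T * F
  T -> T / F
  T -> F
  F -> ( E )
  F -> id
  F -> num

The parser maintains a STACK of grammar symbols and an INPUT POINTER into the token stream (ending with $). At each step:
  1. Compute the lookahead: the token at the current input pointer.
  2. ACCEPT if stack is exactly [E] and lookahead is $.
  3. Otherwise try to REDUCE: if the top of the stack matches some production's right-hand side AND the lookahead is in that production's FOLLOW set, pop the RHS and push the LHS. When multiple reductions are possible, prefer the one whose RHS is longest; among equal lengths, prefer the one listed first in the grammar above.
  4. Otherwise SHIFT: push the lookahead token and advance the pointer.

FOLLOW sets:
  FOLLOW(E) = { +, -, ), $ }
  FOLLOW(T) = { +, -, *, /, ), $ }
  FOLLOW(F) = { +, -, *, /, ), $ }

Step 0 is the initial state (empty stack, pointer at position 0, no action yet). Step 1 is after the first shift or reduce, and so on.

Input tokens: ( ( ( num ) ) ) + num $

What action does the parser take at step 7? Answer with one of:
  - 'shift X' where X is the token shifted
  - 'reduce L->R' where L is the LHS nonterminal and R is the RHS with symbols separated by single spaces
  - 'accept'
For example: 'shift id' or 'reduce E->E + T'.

Answer: reduce E->T

Derivation:
Step 1: shift (. Stack=[(] ptr=1 lookahead=( remaining=[( ( num ) ) ) + num $]
Step 2: shift (. Stack=[( (] ptr=2 lookahead=( remaining=[( num ) ) ) + num $]
Step 3: shift (. Stack=[( ( (] ptr=3 lookahead=num remaining=[num ) ) ) + num $]
Step 4: shift num. Stack=[( ( ( num] ptr=4 lookahead=) remaining=[) ) ) + num $]
Step 5: reduce F->num. Stack=[( ( ( F] ptr=4 lookahead=) remaining=[) ) ) + num $]
Step 6: reduce T->F. Stack=[( ( ( T] ptr=4 lookahead=) remaining=[) ) ) + num $]
Step 7: reduce E->T. Stack=[( ( ( E] ptr=4 lookahead=) remaining=[) ) ) + num $]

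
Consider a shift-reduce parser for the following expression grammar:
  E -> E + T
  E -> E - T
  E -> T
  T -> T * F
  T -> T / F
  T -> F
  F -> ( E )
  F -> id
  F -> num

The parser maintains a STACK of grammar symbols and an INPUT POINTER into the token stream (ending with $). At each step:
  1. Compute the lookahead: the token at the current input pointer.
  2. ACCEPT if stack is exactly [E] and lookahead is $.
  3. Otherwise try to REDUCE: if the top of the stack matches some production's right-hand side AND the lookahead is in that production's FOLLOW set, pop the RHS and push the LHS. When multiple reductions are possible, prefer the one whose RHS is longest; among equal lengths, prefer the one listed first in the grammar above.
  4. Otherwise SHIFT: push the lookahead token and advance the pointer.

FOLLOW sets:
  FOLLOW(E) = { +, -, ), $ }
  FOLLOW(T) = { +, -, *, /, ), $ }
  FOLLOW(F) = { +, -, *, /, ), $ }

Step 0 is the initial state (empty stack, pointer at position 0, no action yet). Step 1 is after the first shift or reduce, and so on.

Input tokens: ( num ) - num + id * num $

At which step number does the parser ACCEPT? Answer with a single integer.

Answer: 24

Derivation:
Step 1: shift (. Stack=[(] ptr=1 lookahead=num remaining=[num ) - num + id * num $]
Step 2: shift num. Stack=[( num] ptr=2 lookahead=) remaining=[) - num + id * num $]
Step 3: reduce F->num. Stack=[( F] ptr=2 lookahead=) remaining=[) - num + id * num $]
Step 4: reduce T->F. Stack=[( T] ptr=2 lookahead=) remaining=[) - num + id * num $]
Step 5: reduce E->T. Stack=[( E] ptr=2 lookahead=) remaining=[) - num + id * num $]
Step 6: shift ). Stack=[( E )] ptr=3 lookahead=- remaining=[- num + id * num $]
Step 7: reduce F->( E ). Stack=[F] ptr=3 lookahead=- remaining=[- num + id * num $]
Step 8: reduce T->F. Stack=[T] ptr=3 lookahead=- remaining=[- num + id * num $]
Step 9: reduce E->T. Stack=[E] ptr=3 lookahead=- remaining=[- num + id * num $]
Step 10: shift -. Stack=[E -] ptr=4 lookahead=num remaining=[num + id * num $]
Step 11: shift num. Stack=[E - num] ptr=5 lookahead=+ remaining=[+ id * num $]
Step 12: reduce F->num. Stack=[E - F] ptr=5 lookahead=+ remaining=[+ id * num $]
Step 13: reduce T->F. Stack=[E - T] ptr=5 lookahead=+ remaining=[+ id * num $]
Step 14: reduce E->E - T. Stack=[E] ptr=5 lookahead=+ remaining=[+ id * num $]
Step 15: shift +. Stack=[E +] ptr=6 lookahead=id remaining=[id * num $]
Step 16: shift id. Stack=[E + id] ptr=7 lookahead=* remaining=[* num $]
Step 17: reduce F->id. Stack=[E + F] ptr=7 lookahead=* remaining=[* num $]
Step 18: reduce T->F. Stack=[E + T] ptr=7 lookahead=* remaining=[* num $]
Step 19: shift *. Stack=[E + T *] ptr=8 lookahead=num remaining=[num $]
Step 20: shift num. Stack=[E + T * num] ptr=9 lookahead=$ remaining=[$]
Step 21: reduce F->num. Stack=[E + T * F] ptr=9 lookahead=$ remaining=[$]
Step 22: reduce T->T * F. Stack=[E + T] ptr=9 lookahead=$ remaining=[$]
Step 23: reduce E->E + T. Stack=[E] ptr=9 lookahead=$ remaining=[$]
Step 24: accept. Stack=[E] ptr=9 lookahead=$ remaining=[$]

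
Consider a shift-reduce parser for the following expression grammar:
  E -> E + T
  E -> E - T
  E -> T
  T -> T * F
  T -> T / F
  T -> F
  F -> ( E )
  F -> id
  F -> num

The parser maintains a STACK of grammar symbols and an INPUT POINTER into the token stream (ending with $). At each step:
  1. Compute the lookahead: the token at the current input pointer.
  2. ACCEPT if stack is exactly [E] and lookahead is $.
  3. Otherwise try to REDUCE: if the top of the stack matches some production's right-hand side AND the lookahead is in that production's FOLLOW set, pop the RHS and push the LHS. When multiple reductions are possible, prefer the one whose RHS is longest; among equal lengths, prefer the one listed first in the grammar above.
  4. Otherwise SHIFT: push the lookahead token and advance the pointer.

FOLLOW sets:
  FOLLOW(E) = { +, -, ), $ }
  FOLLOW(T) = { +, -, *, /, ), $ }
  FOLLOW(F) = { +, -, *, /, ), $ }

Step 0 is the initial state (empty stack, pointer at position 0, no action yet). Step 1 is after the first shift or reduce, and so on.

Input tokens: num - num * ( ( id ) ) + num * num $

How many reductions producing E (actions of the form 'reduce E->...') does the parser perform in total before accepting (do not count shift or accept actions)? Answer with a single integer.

Step 1: shift num. Stack=[num] ptr=1 lookahead=- remaining=[- num * ( ( id ) ) + num * num $]
Step 2: reduce F->num. Stack=[F] ptr=1 lookahead=- remaining=[- num * ( ( id ) ) + num * num $]
Step 3: reduce T->F. Stack=[T] ptr=1 lookahead=- remaining=[- num * ( ( id ) ) + num * num $]
Step 4: reduce E->T. Stack=[E] ptr=1 lookahead=- remaining=[- num * ( ( id ) ) + num * num $]
Step 5: shift -. Stack=[E -] ptr=2 lookahead=num remaining=[num * ( ( id ) ) + num * num $]
Step 6: shift num. Stack=[E - num] ptr=3 lookahead=* remaining=[* ( ( id ) ) + num * num $]
Step 7: reduce F->num. Stack=[E - F] ptr=3 lookahead=* remaining=[* ( ( id ) ) + num * num $]
Step 8: reduce T->F. Stack=[E - T] ptr=3 lookahead=* remaining=[* ( ( id ) ) + num * num $]
Step 9: shift *. Stack=[E - T *] ptr=4 lookahead=( remaining=[( ( id ) ) + num * num $]
Step 10: shift (. Stack=[E - T * (] ptr=5 lookahead=( remaining=[( id ) ) + num * num $]
Step 11: shift (. Stack=[E - T * ( (] ptr=6 lookahead=id remaining=[id ) ) + num * num $]
Step 12: shift id. Stack=[E - T * ( ( id] ptr=7 lookahead=) remaining=[) ) + num * num $]
Step 13: reduce F->id. Stack=[E - T * ( ( F] ptr=7 lookahead=) remaining=[) ) + num * num $]
Step 14: reduce T->F. Stack=[E - T * ( ( T] ptr=7 lookahead=) remaining=[) ) + num * num $]
Step 15: reduce E->T. Stack=[E - T * ( ( E] ptr=7 lookahead=) remaining=[) ) + num * num $]
Step 16: shift ). Stack=[E - T * ( ( E )] ptr=8 lookahead=) remaining=[) + num * num $]
Step 17: reduce F->( E ). Stack=[E - T * ( F] ptr=8 lookahead=) remaining=[) + num * num $]
Step 18: reduce T->F. Stack=[E - T * ( T] ptr=8 lookahead=) remaining=[) + num * num $]
Step 19: reduce E->T. Stack=[E - T * ( E] ptr=8 lookahead=) remaining=[) + num * num $]
Step 20: shift ). Stack=[E - T * ( E )] ptr=9 lookahead=+ remaining=[+ num * num $]
Step 21: reduce F->( E ). Stack=[E - T * F] ptr=9 lookahead=+ remaining=[+ num * num $]
Step 22: reduce T->T * F. Stack=[E - T] ptr=9 lookahead=+ remaining=[+ num * num $]
Step 23: reduce E->E - T. Stack=[E] ptr=9 lookahead=+ remaining=[+ num * num $]
Step 24: shift +. Stack=[E +] ptr=10 lookahead=num remaining=[num * num $]
Step 25: shift num. Stack=[E + num] ptr=11 lookahead=* remaining=[* num $]
Step 26: reduce F->num. Stack=[E + F] ptr=11 lookahead=* remaining=[* num $]
Step 27: reduce T->F. Stack=[E + T] ptr=11 lookahead=* remaining=[* num $]
Step 28: shift *. Stack=[E + T *] ptr=12 lookahead=num remaining=[num $]
Step 29: shift num. Stack=[E + T * num] ptr=13 lookahead=$ remaining=[$]
Step 30: reduce F->num. Stack=[E + T * F] ptr=13 lookahead=$ remaining=[$]
Step 31: reduce T->T * F. Stack=[E + T] ptr=13 lookahead=$ remaining=[$]
Step 32: reduce E->E + T. Stack=[E] ptr=13 lookahead=$ remaining=[$]
Step 33: accept. Stack=[E] ptr=13 lookahead=$ remaining=[$]

Answer: 5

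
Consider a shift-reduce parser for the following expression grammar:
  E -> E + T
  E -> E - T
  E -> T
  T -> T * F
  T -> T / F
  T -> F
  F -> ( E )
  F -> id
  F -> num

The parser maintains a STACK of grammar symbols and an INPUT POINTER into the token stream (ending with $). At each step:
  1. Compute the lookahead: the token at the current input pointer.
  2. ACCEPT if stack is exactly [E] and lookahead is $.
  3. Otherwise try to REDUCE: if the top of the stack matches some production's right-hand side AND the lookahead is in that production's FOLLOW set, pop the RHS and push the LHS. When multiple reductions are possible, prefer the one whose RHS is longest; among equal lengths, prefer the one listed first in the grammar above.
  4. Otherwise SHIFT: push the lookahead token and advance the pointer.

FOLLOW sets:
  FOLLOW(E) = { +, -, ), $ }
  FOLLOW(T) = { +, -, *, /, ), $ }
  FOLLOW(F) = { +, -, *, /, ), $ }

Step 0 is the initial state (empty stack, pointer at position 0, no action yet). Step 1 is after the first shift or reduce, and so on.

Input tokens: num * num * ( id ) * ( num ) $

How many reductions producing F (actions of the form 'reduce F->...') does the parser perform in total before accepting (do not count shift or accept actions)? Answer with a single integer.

Answer: 6

Derivation:
Step 1: shift num. Stack=[num] ptr=1 lookahead=* remaining=[* num * ( id ) * ( num ) $]
Step 2: reduce F->num. Stack=[F] ptr=1 lookahead=* remaining=[* num * ( id ) * ( num ) $]
Step 3: reduce T->F. Stack=[T] ptr=1 lookahead=* remaining=[* num * ( id ) * ( num ) $]
Step 4: shift *. Stack=[T *] ptr=2 lookahead=num remaining=[num * ( id ) * ( num ) $]
Step 5: shift num. Stack=[T * num] ptr=3 lookahead=* remaining=[* ( id ) * ( num ) $]
Step 6: reduce F->num. Stack=[T * F] ptr=3 lookahead=* remaining=[* ( id ) * ( num ) $]
Step 7: reduce T->T * F. Stack=[T] ptr=3 lookahead=* remaining=[* ( id ) * ( num ) $]
Step 8: shift *. Stack=[T *] ptr=4 lookahead=( remaining=[( id ) * ( num ) $]
Step 9: shift (. Stack=[T * (] ptr=5 lookahead=id remaining=[id ) * ( num ) $]
Step 10: shift id. Stack=[T * ( id] ptr=6 lookahead=) remaining=[) * ( num ) $]
Step 11: reduce F->id. Stack=[T * ( F] ptr=6 lookahead=) remaining=[) * ( num ) $]
Step 12: reduce T->F. Stack=[T * ( T] ptr=6 lookahead=) remaining=[) * ( num ) $]
Step 13: reduce E->T. Stack=[T * ( E] ptr=6 lookahead=) remaining=[) * ( num ) $]
Step 14: shift ). Stack=[T * ( E )] ptr=7 lookahead=* remaining=[* ( num ) $]
Step 15: reduce F->( E ). Stack=[T * F] ptr=7 lookahead=* remaining=[* ( num ) $]
Step 16: reduce T->T * F. Stack=[T] ptr=7 lookahead=* remaining=[* ( num ) $]
Step 17: shift *. Stack=[T *] ptr=8 lookahead=( remaining=[( num ) $]
Step 18: shift (. Stack=[T * (] ptr=9 lookahead=num remaining=[num ) $]
Step 19: shift num. Stack=[T * ( num] ptr=10 lookahead=) remaining=[) $]
Step 20: reduce F->num. Stack=[T * ( F] ptr=10 lookahead=) remaining=[) $]
Step 21: reduce T->F. Stack=[T * ( T] ptr=10 lookahead=) remaining=[) $]
Step 22: reduce E->T. Stack=[T * ( E] ptr=10 lookahead=) remaining=[) $]
Step 23: shift ). Stack=[T * ( E )] ptr=11 lookahead=$ remaining=[$]
Step 24: reduce F->( E ). Stack=[T * F] ptr=11 lookahead=$ remaining=[$]
Step 25: reduce T->T * F. Stack=[T] ptr=11 lookahead=$ remaining=[$]
Step 26: reduce E->T. Stack=[E] ptr=11 lookahead=$ remaining=[$]
Step 27: accept. Stack=[E] ptr=11 lookahead=$ remaining=[$]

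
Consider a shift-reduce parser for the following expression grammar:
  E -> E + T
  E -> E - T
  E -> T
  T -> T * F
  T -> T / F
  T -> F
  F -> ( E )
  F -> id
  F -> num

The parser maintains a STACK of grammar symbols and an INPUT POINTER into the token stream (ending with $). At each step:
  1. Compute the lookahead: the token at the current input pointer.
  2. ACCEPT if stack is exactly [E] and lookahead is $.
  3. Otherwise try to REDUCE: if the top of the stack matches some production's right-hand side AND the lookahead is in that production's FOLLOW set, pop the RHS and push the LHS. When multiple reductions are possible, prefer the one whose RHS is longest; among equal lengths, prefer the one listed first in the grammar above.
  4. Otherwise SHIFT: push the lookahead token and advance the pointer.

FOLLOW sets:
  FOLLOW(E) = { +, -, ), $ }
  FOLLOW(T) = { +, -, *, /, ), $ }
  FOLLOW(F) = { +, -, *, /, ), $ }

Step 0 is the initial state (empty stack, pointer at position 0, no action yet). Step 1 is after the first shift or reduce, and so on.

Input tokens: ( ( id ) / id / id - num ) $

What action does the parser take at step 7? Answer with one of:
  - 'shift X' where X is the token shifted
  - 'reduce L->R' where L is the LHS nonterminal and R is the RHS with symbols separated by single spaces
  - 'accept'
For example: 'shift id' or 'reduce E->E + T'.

Answer: shift )

Derivation:
Step 1: shift (. Stack=[(] ptr=1 lookahead=( remaining=[( id ) / id / id - num ) $]
Step 2: shift (. Stack=[( (] ptr=2 lookahead=id remaining=[id ) / id / id - num ) $]
Step 3: shift id. Stack=[( ( id] ptr=3 lookahead=) remaining=[) / id / id - num ) $]
Step 4: reduce F->id. Stack=[( ( F] ptr=3 lookahead=) remaining=[) / id / id - num ) $]
Step 5: reduce T->F. Stack=[( ( T] ptr=3 lookahead=) remaining=[) / id / id - num ) $]
Step 6: reduce E->T. Stack=[( ( E] ptr=3 lookahead=) remaining=[) / id / id - num ) $]
Step 7: shift ). Stack=[( ( E )] ptr=4 lookahead=/ remaining=[/ id / id - num ) $]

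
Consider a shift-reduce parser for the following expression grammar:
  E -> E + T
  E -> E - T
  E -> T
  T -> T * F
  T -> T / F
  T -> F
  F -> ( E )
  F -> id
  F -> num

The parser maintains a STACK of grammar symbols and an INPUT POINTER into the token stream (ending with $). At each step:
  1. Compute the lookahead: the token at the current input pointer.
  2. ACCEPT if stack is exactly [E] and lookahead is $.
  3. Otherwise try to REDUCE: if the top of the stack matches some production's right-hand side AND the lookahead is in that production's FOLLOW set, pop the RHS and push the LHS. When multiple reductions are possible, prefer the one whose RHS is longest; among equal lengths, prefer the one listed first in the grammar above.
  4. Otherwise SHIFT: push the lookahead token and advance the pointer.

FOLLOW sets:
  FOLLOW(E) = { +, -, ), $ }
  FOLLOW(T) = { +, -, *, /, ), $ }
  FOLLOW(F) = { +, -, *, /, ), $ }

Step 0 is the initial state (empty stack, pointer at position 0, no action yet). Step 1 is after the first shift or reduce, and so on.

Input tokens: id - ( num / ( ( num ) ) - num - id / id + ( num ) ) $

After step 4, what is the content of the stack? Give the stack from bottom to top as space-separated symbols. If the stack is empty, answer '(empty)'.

Answer: E

Derivation:
Step 1: shift id. Stack=[id] ptr=1 lookahead=- remaining=[- ( num / ( ( num ) ) - num - id / id + ( num ) ) $]
Step 2: reduce F->id. Stack=[F] ptr=1 lookahead=- remaining=[- ( num / ( ( num ) ) - num - id / id + ( num ) ) $]
Step 3: reduce T->F. Stack=[T] ptr=1 lookahead=- remaining=[- ( num / ( ( num ) ) - num - id / id + ( num ) ) $]
Step 4: reduce E->T. Stack=[E] ptr=1 lookahead=- remaining=[- ( num / ( ( num ) ) - num - id / id + ( num ) ) $]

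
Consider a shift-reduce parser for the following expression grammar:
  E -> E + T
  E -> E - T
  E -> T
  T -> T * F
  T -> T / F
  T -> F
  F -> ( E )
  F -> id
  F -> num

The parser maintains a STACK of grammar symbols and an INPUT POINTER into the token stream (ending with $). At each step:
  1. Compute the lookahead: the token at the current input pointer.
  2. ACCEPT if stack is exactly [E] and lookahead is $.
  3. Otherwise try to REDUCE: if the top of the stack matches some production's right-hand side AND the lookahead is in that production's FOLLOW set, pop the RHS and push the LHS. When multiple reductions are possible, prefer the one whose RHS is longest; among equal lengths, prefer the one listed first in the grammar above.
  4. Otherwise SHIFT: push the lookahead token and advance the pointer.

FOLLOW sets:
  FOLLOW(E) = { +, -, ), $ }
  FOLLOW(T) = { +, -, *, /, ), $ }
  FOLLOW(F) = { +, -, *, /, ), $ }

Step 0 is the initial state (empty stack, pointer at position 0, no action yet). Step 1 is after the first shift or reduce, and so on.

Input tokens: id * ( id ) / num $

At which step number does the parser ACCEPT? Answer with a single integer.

Step 1: shift id. Stack=[id] ptr=1 lookahead=* remaining=[* ( id ) / num $]
Step 2: reduce F->id. Stack=[F] ptr=1 lookahead=* remaining=[* ( id ) / num $]
Step 3: reduce T->F. Stack=[T] ptr=1 lookahead=* remaining=[* ( id ) / num $]
Step 4: shift *. Stack=[T *] ptr=2 lookahead=( remaining=[( id ) / num $]
Step 5: shift (. Stack=[T * (] ptr=3 lookahead=id remaining=[id ) / num $]
Step 6: shift id. Stack=[T * ( id] ptr=4 lookahead=) remaining=[) / num $]
Step 7: reduce F->id. Stack=[T * ( F] ptr=4 lookahead=) remaining=[) / num $]
Step 8: reduce T->F. Stack=[T * ( T] ptr=4 lookahead=) remaining=[) / num $]
Step 9: reduce E->T. Stack=[T * ( E] ptr=4 lookahead=) remaining=[) / num $]
Step 10: shift ). Stack=[T * ( E )] ptr=5 lookahead=/ remaining=[/ num $]
Step 11: reduce F->( E ). Stack=[T * F] ptr=5 lookahead=/ remaining=[/ num $]
Step 12: reduce T->T * F. Stack=[T] ptr=5 lookahead=/ remaining=[/ num $]
Step 13: shift /. Stack=[T /] ptr=6 lookahead=num remaining=[num $]
Step 14: shift num. Stack=[T / num] ptr=7 lookahead=$ remaining=[$]
Step 15: reduce F->num. Stack=[T / F] ptr=7 lookahead=$ remaining=[$]
Step 16: reduce T->T / F. Stack=[T] ptr=7 lookahead=$ remaining=[$]
Step 17: reduce E->T. Stack=[E] ptr=7 lookahead=$ remaining=[$]
Step 18: accept. Stack=[E] ptr=7 lookahead=$ remaining=[$]

Answer: 18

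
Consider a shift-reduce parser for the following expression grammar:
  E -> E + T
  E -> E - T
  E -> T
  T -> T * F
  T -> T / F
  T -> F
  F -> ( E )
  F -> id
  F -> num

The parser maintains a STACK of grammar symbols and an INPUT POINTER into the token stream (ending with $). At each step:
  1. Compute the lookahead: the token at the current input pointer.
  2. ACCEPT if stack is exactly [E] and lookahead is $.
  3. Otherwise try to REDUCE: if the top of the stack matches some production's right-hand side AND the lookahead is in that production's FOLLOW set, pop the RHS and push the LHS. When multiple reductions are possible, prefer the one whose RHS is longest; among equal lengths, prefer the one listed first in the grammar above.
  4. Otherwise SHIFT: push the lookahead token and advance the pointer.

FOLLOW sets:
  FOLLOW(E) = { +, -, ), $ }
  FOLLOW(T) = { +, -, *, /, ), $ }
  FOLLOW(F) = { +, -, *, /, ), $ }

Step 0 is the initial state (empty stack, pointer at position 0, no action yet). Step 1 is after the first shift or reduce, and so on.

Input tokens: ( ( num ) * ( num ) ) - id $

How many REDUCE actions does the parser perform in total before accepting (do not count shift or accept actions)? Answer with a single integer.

Step 1: shift (. Stack=[(] ptr=1 lookahead=( remaining=[( num ) * ( num ) ) - id $]
Step 2: shift (. Stack=[( (] ptr=2 lookahead=num remaining=[num ) * ( num ) ) - id $]
Step 3: shift num. Stack=[( ( num] ptr=3 lookahead=) remaining=[) * ( num ) ) - id $]
Step 4: reduce F->num. Stack=[( ( F] ptr=3 lookahead=) remaining=[) * ( num ) ) - id $]
Step 5: reduce T->F. Stack=[( ( T] ptr=3 lookahead=) remaining=[) * ( num ) ) - id $]
Step 6: reduce E->T. Stack=[( ( E] ptr=3 lookahead=) remaining=[) * ( num ) ) - id $]
Step 7: shift ). Stack=[( ( E )] ptr=4 lookahead=* remaining=[* ( num ) ) - id $]
Step 8: reduce F->( E ). Stack=[( F] ptr=4 lookahead=* remaining=[* ( num ) ) - id $]
Step 9: reduce T->F. Stack=[( T] ptr=4 lookahead=* remaining=[* ( num ) ) - id $]
Step 10: shift *. Stack=[( T *] ptr=5 lookahead=( remaining=[( num ) ) - id $]
Step 11: shift (. Stack=[( T * (] ptr=6 lookahead=num remaining=[num ) ) - id $]
Step 12: shift num. Stack=[( T * ( num] ptr=7 lookahead=) remaining=[) ) - id $]
Step 13: reduce F->num. Stack=[( T * ( F] ptr=7 lookahead=) remaining=[) ) - id $]
Step 14: reduce T->F. Stack=[( T * ( T] ptr=7 lookahead=) remaining=[) ) - id $]
Step 15: reduce E->T. Stack=[( T * ( E] ptr=7 lookahead=) remaining=[) ) - id $]
Step 16: shift ). Stack=[( T * ( E )] ptr=8 lookahead=) remaining=[) - id $]
Step 17: reduce F->( E ). Stack=[( T * F] ptr=8 lookahead=) remaining=[) - id $]
Step 18: reduce T->T * F. Stack=[( T] ptr=8 lookahead=) remaining=[) - id $]
Step 19: reduce E->T. Stack=[( E] ptr=8 lookahead=) remaining=[) - id $]
Step 20: shift ). Stack=[( E )] ptr=9 lookahead=- remaining=[- id $]
Step 21: reduce F->( E ). Stack=[F] ptr=9 lookahead=- remaining=[- id $]
Step 22: reduce T->F. Stack=[T] ptr=9 lookahead=- remaining=[- id $]
Step 23: reduce E->T. Stack=[E] ptr=9 lookahead=- remaining=[- id $]
Step 24: shift -. Stack=[E -] ptr=10 lookahead=id remaining=[id $]
Step 25: shift id. Stack=[E - id] ptr=11 lookahead=$ remaining=[$]
Step 26: reduce F->id. Stack=[E - F] ptr=11 lookahead=$ remaining=[$]
Step 27: reduce T->F. Stack=[E - T] ptr=11 lookahead=$ remaining=[$]
Step 28: reduce E->E - T. Stack=[E] ptr=11 lookahead=$ remaining=[$]
Step 29: accept. Stack=[E] ptr=11 lookahead=$ remaining=[$]

Answer: 17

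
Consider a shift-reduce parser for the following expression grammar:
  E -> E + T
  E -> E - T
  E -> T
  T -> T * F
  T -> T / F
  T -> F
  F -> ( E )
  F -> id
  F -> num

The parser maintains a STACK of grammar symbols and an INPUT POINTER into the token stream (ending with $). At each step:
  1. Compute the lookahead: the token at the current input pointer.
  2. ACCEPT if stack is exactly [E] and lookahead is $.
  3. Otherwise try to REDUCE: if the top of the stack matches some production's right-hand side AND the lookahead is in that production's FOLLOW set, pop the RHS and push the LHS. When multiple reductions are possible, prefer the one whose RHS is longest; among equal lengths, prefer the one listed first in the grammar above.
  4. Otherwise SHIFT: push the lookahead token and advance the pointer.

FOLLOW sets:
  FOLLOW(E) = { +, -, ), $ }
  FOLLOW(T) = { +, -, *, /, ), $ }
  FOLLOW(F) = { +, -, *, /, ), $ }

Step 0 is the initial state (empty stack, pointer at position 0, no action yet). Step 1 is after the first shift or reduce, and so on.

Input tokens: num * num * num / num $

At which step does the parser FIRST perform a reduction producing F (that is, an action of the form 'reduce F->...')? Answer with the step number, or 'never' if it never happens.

Step 1: shift num. Stack=[num] ptr=1 lookahead=* remaining=[* num * num / num $]
Step 2: reduce F->num. Stack=[F] ptr=1 lookahead=* remaining=[* num * num / num $]

Answer: 2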